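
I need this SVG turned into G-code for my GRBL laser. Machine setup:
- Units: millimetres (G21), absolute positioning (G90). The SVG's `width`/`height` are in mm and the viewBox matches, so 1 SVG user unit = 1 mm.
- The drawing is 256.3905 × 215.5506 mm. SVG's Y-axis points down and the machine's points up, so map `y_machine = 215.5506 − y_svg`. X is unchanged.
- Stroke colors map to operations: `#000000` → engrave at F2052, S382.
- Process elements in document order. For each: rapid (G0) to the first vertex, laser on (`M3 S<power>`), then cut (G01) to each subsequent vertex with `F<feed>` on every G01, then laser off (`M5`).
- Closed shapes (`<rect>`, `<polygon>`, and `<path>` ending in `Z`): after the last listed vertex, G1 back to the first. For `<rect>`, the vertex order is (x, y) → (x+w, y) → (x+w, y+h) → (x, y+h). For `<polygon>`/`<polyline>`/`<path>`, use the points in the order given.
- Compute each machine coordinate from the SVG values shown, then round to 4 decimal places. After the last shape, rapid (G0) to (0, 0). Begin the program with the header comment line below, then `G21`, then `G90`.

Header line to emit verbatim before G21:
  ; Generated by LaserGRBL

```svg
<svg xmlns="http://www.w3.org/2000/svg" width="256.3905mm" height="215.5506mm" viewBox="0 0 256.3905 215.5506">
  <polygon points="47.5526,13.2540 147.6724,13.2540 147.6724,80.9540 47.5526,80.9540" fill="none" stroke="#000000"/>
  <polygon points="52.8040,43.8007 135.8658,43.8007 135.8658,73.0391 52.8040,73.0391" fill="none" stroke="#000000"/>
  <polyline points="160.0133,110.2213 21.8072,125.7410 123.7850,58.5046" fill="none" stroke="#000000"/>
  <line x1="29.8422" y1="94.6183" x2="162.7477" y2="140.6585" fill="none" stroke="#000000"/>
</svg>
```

viewBox `0 0 256.3905 215.5506` with mm width/height → 1 unit = 1 mm. Flip: y_m = 215.5506 − y_svg.

**Shape 1** — `<polygon>` rectangle, stroke `#000000` → engrave (S382, F2052). Machine vertices: (47.5526,202.2966) → (147.6724,202.2966) → (147.6724,134.5966) → (47.5526,134.5966) → (47.5526,202.2966). Closed: final G1 returns to the first vertex.

**Shape 2** — `<polygon>` rectangle, stroke `#000000` → engrave (S382, F2052). Machine vertices: (52.8040,171.7499) → (135.8658,171.7499) → (135.8658,142.5115) → (52.8040,142.5115) → (52.8040,171.7499). Closed: final G1 returns to the first vertex.

**Shape 3** — `<polyline>` open polyline, stroke `#000000` → engrave (S382, F2052). Machine vertices: (160.0133,105.3293) → (21.8072,89.8096) → (123.7850,157.0460). Open path.

**Shape 4** — `<line>` line segment, stroke `#000000` → engrave (S382, F2052). Machine vertices: (29.8422,120.9323) → (162.7477,74.8921). Open path.

; Generated by LaserGRBL
G21
G90
G0 X47.5526 Y202.2966
M3 S382
G01 X147.6724 Y202.2966 F2052
G01 X147.6724 Y134.5966 F2052
G01 X47.5526 Y134.5966 F2052
G01 X47.5526 Y202.2966 F2052
M5
G0 X52.8040 Y171.7499
M3 S382
G01 X135.8658 Y171.7499 F2052
G01 X135.8658 Y142.5115 F2052
G01 X52.8040 Y142.5115 F2052
G01 X52.8040 Y171.7499 F2052
M5
G0 X160.0133 Y105.3293
M3 S382
G01 X21.8072 Y89.8096 F2052
G01 X123.7850 Y157.0460 F2052
M5
G0 X29.8422 Y120.9323
M3 S382
G01 X162.7477 Y74.8921 F2052
M5
G0 X0.0000 Y0.0000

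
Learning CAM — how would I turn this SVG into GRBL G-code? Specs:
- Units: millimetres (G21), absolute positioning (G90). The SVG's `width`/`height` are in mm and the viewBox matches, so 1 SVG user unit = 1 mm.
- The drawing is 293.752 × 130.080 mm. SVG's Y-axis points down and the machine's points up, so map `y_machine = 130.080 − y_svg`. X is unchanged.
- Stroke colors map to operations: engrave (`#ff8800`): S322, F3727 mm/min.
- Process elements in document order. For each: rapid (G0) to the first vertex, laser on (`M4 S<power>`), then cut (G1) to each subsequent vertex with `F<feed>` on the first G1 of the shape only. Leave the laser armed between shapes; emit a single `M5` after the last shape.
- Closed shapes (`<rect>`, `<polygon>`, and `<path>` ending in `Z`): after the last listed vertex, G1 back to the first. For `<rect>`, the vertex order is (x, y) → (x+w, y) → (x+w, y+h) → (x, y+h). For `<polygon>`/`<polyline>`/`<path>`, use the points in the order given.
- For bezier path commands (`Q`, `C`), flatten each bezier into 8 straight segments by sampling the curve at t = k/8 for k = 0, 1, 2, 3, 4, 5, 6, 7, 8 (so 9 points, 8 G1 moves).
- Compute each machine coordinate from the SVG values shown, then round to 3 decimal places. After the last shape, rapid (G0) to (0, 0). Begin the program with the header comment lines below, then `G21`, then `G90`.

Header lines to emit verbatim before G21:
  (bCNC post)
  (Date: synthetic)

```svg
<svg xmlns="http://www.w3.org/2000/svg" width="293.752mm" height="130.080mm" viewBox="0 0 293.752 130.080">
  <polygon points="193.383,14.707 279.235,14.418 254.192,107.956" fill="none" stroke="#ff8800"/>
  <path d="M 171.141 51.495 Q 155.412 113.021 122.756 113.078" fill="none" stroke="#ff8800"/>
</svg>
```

1 u = 1 mm; y_m = 130.080 − y.

[1] `<polygon>` closed polygon, #ff8800→engrave S322 F3727: (193.383,115.373) → (279.235,115.662) → (254.192,22.124) → (193.383,115.373) (closed)

[2] `<path>` quadratic bezier, #ff8800→engrave S322 F3727: (171.141,78.585) → (166.944,64.164) → (162.219,51.664) → (156.964,41.085) → (151.180,32.426) → (144.868,25.689) → (138.026,20.872) → (130.656,17.977) → (122.756,17.002)

(bCNC post)
(Date: synthetic)
G21
G90
G0 X193.383 Y115.373
M4 S322
G1 X279.235 Y115.662 F3727
G1 X254.192 Y22.124
G1 X193.383 Y115.373
G0 X171.141 Y78.585
M4 S322
G1 X166.944 Y64.164 F3727
G1 X162.219 Y51.664
G1 X156.964 Y41.085
G1 X151.180 Y32.426
G1 X144.868 Y25.689
G1 X138.026 Y20.872
G1 X130.656 Y17.977
G1 X122.756 Y17.002
M5
G0 X0.000 Y0.000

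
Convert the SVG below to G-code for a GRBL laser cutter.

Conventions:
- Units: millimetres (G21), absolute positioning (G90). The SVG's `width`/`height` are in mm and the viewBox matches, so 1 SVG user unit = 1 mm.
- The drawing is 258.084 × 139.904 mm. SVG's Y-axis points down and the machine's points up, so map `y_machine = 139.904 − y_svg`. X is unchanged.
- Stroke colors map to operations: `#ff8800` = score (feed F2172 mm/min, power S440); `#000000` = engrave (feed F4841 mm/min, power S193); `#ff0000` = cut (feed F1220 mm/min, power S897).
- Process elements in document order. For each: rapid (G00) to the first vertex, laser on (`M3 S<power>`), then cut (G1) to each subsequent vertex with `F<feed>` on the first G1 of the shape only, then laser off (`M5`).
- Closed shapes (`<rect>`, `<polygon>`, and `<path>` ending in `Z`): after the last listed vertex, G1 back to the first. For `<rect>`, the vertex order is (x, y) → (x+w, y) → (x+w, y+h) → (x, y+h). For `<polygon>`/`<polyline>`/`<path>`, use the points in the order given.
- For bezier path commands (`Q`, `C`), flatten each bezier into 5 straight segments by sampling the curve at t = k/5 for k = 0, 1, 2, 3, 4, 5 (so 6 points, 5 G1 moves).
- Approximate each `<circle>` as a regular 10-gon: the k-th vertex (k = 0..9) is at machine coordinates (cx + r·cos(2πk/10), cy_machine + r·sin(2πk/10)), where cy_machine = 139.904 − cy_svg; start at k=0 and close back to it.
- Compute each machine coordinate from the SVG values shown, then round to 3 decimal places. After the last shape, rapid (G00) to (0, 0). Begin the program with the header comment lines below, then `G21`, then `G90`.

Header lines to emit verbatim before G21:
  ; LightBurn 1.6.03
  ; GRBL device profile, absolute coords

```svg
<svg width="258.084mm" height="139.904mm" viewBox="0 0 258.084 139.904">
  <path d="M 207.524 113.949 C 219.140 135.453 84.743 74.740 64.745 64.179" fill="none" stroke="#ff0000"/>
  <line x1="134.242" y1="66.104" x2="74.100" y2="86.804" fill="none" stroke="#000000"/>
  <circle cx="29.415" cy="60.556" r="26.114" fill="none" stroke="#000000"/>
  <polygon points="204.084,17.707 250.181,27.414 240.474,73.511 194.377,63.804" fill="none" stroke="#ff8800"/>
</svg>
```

1 u = 1 mm; y_m = 139.904 − y.

[1] `<path>` cubic bezier, #ff0000→cut S897 F1220: (207.524,25.955) → (199.055,21.860) → (168.043,31.143) → (126.988,47.450) → (88.388,64.429) → (64.745,75.725)

[2] `<line>` line segment, #000000→engrave S193 F4841: (134.242,73.800) → (74.100,53.100)

[3] `<circle>` circle, #000000→engrave S193 F4841: (55.529,79.348) → (50.542,94.697) → (37.485,104.184) → (21.345,104.184) → (8.288,94.697) → (3.301,79.348) → (8.288,63.999) → (21.345,54.512) → (37.485,54.512) → (50.542,63.999) → (55.529,79.348) (closed)

[4] `<polygon>` regular polygon, #ff8800→score S440 F2172: (204.084,122.197) → (250.181,112.490) → (240.474,66.393) → (194.377,76.100) → (204.084,122.197) (closed)

; LightBurn 1.6.03
; GRBL device profile, absolute coords
G21
G90
G00 X207.524 Y25.955
M3 S897
G1 X199.055 Y21.860 F1220
G1 X168.043 Y31.143
G1 X126.988 Y47.450
G1 X88.388 Y64.429
G1 X64.745 Y75.725
M5
G00 X134.242 Y73.800
M3 S193
G1 X74.100 Y53.100 F4841
M5
G00 X55.529 Y79.348
M3 S193
G1 X50.542 Y94.697 F4841
G1 X37.485 Y104.184
G1 X21.345 Y104.184
G1 X8.288 Y94.697
G1 X3.301 Y79.348
G1 X8.288 Y63.999
G1 X21.345 Y54.512
G1 X37.485 Y54.512
G1 X50.542 Y63.999
G1 X55.529 Y79.348
M5
G00 X204.084 Y122.197
M3 S440
G1 X250.181 Y112.490 F2172
G1 X240.474 Y66.393
G1 X194.377 Y76.100
G1 X204.084 Y122.197
M5
G00 X0.000 Y0.000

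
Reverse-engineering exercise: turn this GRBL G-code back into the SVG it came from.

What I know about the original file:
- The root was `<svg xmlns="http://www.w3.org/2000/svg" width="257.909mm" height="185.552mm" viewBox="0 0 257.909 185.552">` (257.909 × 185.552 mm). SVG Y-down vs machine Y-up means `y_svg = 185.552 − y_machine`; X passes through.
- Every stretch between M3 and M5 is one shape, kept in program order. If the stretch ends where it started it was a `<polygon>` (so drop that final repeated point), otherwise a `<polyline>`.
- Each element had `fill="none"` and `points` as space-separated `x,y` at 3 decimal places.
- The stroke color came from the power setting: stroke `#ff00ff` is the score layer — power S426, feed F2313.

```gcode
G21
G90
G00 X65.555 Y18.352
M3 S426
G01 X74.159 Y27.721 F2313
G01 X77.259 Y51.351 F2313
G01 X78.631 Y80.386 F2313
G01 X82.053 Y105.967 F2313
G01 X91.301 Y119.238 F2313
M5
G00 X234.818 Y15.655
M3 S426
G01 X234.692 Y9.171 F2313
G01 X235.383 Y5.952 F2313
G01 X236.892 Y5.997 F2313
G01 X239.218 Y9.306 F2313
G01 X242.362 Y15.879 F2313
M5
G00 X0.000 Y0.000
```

y_svg = 185.552 − y_m. Every run uses S426, so all elements get stroke `#ff00ff` (score).

[1] open run; points: 65.555,167.200 74.159,157.831 77.259,134.201 78.631,105.166 82.053,79.585 91.301,66.314

[2] open run; points: 234.818,169.897 234.692,176.381 235.383,179.600 236.892,179.555 239.218,176.246 242.362,169.673

<svg xmlns="http://www.w3.org/2000/svg" width="257.909mm" height="185.552mm" viewBox="0 0 257.909 185.552">
  <polyline points="65.555,167.200 74.159,157.831 77.259,134.201 78.631,105.166 82.053,79.585 91.301,66.314" fill="none" stroke="#ff00ff"/>
  <polyline points="234.818,169.897 234.692,176.381 235.383,179.600 236.892,179.555 239.218,176.246 242.362,169.673" fill="none" stroke="#ff00ff"/>
</svg>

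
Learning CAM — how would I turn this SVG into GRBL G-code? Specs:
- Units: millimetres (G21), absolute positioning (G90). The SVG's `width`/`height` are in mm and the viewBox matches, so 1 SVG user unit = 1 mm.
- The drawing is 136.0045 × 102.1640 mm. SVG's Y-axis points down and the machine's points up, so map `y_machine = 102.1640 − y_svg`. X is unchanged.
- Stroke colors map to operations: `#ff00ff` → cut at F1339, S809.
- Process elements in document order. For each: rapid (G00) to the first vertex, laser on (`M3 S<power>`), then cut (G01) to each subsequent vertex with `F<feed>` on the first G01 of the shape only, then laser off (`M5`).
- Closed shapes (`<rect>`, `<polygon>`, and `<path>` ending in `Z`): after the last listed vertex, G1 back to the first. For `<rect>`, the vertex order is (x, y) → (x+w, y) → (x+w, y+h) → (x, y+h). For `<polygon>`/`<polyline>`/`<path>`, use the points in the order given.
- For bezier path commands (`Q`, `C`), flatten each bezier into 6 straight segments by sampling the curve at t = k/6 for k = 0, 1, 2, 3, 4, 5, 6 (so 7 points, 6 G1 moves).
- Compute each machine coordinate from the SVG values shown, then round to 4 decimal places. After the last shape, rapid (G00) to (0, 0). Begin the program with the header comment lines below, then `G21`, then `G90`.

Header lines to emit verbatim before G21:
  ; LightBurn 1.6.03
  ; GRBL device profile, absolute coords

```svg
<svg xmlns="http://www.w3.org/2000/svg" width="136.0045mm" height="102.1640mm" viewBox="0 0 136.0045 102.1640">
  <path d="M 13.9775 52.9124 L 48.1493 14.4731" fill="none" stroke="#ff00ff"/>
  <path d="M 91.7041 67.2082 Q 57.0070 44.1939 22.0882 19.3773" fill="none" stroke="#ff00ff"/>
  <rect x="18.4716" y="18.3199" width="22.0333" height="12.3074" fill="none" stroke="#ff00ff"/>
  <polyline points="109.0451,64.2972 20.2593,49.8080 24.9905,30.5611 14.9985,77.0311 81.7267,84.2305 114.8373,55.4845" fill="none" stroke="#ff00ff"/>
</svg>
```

; LightBurn 1.6.03
; GRBL device profile, absolute coords
G21
G90
G00 X13.9775 Y49.2516
M3 S809
G01 X48.1493 Y87.6909 F1339
M5
G00 X91.7041 Y34.9558
M3 S809
G01 X80.1322 Y42.6773 F1339
G01 X68.5481 Y50.4989
G01 X56.9516 Y58.4207
G01 X45.3428 Y66.4426
G01 X33.7216 Y74.5646
G01 X22.0882 Y82.7867
M5
G00 X18.4716 Y83.8441
M3 S809
G01 X40.5049 Y83.8441 F1339
G01 X40.5049 Y71.5367
G01 X18.4716 Y71.5367
G01 X18.4716 Y83.8441
M5
G00 X109.0451 Y37.8668
M3 S809
G01 X20.2593 Y52.3560 F1339
G01 X24.9905 Y71.6029
G01 X14.9985 Y25.1329
G01 X81.7267 Y17.9335
G01 X114.8373 Y46.6795
M5
G00 X0.0000 Y0.0000

viewBox `0 0 136.0045 102.1640` with mm width/height → 1 unit = 1 mm. Flip: y_m = 102.1640 − y_svg.

**Shape 1** — `<path>` line segment, stroke `#ff00ff` → cut (S809, F1339). Machine vertices: (13.9775,49.2516) → (48.1493,87.6909). Open path.

**Shape 2** — `<path>` quadratic bezier, stroke `#ff00ff` → cut (S809, F1339). Control points (SVG): P0=(91.7041,67.2082), P1=(57.0070,44.1939), P2=(22.0882,19.3773); sampled at t=k/6. Machine vertices: (91.7041,34.9558) → (80.1322,42.6773) → (68.5481,50.4989) → (56.9516,58.4207) → (45.3428,66.4426) → (33.7216,74.5646) → (22.0882,82.7867). Open path.

**Shape 3** — `<rect>` rectangle, stroke `#ff00ff` → cut (S809, F1339). Machine vertices: (18.4716,83.8441) → (40.5049,83.8441) → (40.5049,71.5367) → (18.4716,71.5367) → (18.4716,83.8441). Closed: final G1 returns to the first vertex.

**Shape 4** — `<polyline>` open polyline, stroke `#ff00ff` → cut (S809, F1339). Machine vertices: (109.0451,37.8668) → (20.2593,52.3560) → (24.9905,71.6029) → (14.9985,25.1329) → (81.7267,17.9335) → (114.8373,46.6795). Open path.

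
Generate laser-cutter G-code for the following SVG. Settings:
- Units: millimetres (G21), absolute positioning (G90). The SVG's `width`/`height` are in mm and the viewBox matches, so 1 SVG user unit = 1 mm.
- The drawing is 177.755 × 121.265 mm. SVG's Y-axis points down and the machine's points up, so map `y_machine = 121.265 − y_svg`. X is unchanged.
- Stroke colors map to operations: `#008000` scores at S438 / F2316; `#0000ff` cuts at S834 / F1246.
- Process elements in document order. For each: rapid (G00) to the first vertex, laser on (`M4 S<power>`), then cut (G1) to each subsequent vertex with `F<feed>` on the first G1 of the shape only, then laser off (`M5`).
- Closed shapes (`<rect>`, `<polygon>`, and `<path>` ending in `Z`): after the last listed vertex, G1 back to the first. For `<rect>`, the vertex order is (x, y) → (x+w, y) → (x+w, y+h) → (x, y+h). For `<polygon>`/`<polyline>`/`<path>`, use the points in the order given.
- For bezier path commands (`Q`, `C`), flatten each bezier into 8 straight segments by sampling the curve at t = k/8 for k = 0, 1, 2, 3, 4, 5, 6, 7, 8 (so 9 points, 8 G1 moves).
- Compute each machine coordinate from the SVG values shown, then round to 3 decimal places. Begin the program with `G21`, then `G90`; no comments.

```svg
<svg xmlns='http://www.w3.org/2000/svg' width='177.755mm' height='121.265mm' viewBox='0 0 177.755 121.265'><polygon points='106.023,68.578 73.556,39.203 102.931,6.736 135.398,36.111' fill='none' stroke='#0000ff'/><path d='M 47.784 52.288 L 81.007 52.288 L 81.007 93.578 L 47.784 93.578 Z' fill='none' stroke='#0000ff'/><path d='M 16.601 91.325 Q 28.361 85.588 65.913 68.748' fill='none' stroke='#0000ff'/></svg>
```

viewBox `0 0 177.755 121.265` with mm width/height → 1 unit = 1 mm. Flip: y_m = 121.265 − y_svg.

**Shape 1** — `<polygon>` regular polygon, stroke `#0000ff` → cut (S834, F1246). Machine vertices: (106.023,52.687) → (73.556,82.062) → (102.931,114.529) → (135.398,85.154) → (106.023,52.687). Closed: final G1 returns to the first vertex.

**Shape 2** — `<path>` rectangle, stroke `#0000ff` → cut (S834, F1246). Machine vertices: (47.784,68.977) → (81.007,68.977) → (81.007,27.687) → (47.784,27.687) → (47.784,68.977). Closed: final G1 returns to the first vertex.

**Shape 3** — `<path>` quadratic bezier, stroke `#0000ff` → cut (S834, F1246). Control points (SVG): P0=(16.601,91.325), P1=(28.361,85.588), P2=(65.913,68.748); sampled at t=k/8. Machine vertices: (16.601,29.940) → (19.944,31.548) → (24.093,33.502) → (29.048,35.804) → (34.809,38.453) → (41.376,41.448) → (48.749,44.791) → (56.928,48.480) → (65.913,52.517). Open path.

G21
G90
G00 X106.023 Y52.687
M4 S834
G1 X73.556 Y82.062 F1246
G1 X102.931 Y114.529
G1 X135.398 Y85.154
G1 X106.023 Y52.687
M5
G00 X47.784 Y68.977
M4 S834
G1 X81.007 Y68.977 F1246
G1 X81.007 Y27.687
G1 X47.784 Y27.687
G1 X47.784 Y68.977
M5
G00 X16.601 Y29.940
M4 S834
G1 X19.944 Y31.548 F1246
G1 X24.093 Y33.502
G1 X29.048 Y35.804
G1 X34.809 Y38.453
G1 X41.376 Y41.448
G1 X48.749 Y44.791
G1 X56.928 Y48.480
G1 X65.913 Y52.517
M5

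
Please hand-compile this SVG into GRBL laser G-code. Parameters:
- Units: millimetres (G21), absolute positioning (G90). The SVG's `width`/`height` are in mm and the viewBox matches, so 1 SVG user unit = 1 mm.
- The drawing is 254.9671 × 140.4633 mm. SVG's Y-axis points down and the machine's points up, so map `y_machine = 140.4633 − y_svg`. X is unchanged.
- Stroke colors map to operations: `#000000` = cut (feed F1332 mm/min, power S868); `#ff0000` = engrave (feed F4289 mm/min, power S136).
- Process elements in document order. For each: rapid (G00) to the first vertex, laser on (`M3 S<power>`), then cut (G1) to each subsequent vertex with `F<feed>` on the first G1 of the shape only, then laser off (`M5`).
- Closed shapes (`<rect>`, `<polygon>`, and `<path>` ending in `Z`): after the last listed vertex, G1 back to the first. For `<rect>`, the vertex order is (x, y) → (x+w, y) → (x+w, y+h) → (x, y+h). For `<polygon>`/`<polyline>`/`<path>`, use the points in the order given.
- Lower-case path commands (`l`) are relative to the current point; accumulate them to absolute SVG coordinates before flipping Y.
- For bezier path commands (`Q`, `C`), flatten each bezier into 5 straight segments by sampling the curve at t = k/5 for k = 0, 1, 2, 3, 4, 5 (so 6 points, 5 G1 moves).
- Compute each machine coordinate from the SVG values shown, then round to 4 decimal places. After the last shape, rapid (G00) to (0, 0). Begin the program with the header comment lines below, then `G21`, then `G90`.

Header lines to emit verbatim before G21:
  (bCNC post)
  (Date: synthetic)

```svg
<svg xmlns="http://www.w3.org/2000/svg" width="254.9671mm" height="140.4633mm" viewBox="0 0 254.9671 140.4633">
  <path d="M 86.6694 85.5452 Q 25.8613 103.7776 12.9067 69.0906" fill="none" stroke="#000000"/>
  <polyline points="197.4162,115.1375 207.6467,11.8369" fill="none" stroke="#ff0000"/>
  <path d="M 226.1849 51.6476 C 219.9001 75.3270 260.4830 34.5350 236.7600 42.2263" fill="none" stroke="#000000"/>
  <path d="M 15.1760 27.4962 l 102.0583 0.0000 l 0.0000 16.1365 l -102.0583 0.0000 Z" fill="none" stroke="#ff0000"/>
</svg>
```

(bCNC post)
(Date: synthetic)
G21
G90
G00 X86.6694 Y54.9181
M3 S868
G1 X64.2603 Y49.7419 F1332
G1 X45.6795 Y48.7993
G1 X30.9269 Y52.0902
G1 X20.0027 Y59.6147
G1 X12.9067 Y71.3727
M5
G00 X197.4162 Y25.3258
M3 S136
G1 X207.6467 Y128.6264 F4289
M5
G00 X226.1849 Y88.8157
M3 S868
G1 X227.1488 Y81.4410 F1332
G1 X234.0245 Y84.1176
G1 X241.4759 Y91.4237
G1 X244.1665 Y97.9374
G1 X236.7600 Y98.2370
M5
G00 X15.1760 Y112.9671
M3 S136
G1 X117.2343 Y112.9671 F4289
G1 X117.2343 Y96.8306
G1 X15.1760 Y96.8306
G1 X15.1760 Y112.9671
M5
G00 X0.0000 Y0.0000

viewBox `0 0 254.9671 140.4633` with mm width/height → 1 unit = 1 mm. Flip: y_m = 140.4633 − y_svg.

**Shape 1** — `<path>` quadratic bezier, stroke `#000000` → cut (S868, F1332). Control points (SVG): P0=(86.6694,85.5452), P1=(25.8613,103.7776), P2=(12.9067,69.0906); sampled at t=k/5. Machine vertices: (86.6694,54.9181) → (64.2603,49.7419) → (45.6795,48.7993) → (30.9269,52.0902) → (20.0027,59.6147) → (12.9067,71.3727). Open path.

**Shape 2** — `<polyline>` line segment, stroke `#ff0000` → engrave (S136, F4289). Machine vertices: (197.4162,25.3258) → (207.6467,128.6264). Open path.

**Shape 3** — `<path>` cubic bezier, stroke `#000000` → cut (S868, F1332). Control points (SVG): P0=(226.1849,51.6476), P1=(219.9001,75.3270), P2=(260.4830,34.5350), P3=(236.7600,42.2263); sampled at t=k/5. Machine vertices: (226.1849,88.8157) → (227.1488,81.4410) → (234.0245,84.1176) → (241.4759,91.4237) → (244.1665,97.9374) → (236.7600,98.2370). Open path.

**Shape 4** — `<path>` rectangle, stroke `#ff0000` → engrave (S136, F4289). Machine vertices: (15.1760,112.9671) → (117.2343,112.9671) → (117.2343,96.8306) → (15.1760,96.8306) → (15.1760,112.9671). Closed: final G1 returns to the first vertex.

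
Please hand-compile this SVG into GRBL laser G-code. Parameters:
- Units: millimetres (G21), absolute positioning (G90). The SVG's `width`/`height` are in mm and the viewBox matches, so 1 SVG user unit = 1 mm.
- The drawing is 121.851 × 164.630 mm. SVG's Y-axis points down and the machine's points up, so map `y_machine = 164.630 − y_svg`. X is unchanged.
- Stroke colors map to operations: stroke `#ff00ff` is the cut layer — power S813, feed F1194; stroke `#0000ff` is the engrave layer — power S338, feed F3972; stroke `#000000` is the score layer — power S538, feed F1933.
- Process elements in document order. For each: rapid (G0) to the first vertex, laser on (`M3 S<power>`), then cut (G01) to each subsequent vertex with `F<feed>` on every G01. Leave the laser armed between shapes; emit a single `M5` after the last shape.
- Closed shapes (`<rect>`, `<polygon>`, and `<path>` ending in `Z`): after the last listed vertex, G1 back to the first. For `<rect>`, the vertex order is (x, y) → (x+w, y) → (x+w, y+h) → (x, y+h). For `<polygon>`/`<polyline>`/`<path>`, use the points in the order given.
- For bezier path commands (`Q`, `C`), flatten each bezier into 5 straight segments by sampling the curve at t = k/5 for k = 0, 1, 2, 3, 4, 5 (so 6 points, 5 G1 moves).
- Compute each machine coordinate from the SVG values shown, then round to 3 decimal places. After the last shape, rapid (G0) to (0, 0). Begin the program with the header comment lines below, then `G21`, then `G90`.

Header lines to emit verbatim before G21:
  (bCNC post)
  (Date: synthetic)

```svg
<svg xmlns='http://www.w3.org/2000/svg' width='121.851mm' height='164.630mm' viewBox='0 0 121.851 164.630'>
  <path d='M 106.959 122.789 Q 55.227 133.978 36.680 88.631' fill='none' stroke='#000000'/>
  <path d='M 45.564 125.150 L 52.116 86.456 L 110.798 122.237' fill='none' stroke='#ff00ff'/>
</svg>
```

1 u = 1 mm; y_m = 164.630 − y.

[1] `<path>` quadratic bezier, #000000→score S538 F1933: (106.959,41.841) → (87.594,39.627) → (70.883,41.936) → (56.827,48.767) → (45.426,60.122) → (36.680,75.999)

[2] `<path>` open polyline, #ff00ff→cut S813 F1194: (45.564,39.480) → (52.116,78.174) → (110.798,42.393)

(bCNC post)
(Date: synthetic)
G21
G90
G0 X106.959 Y41.841
M3 S538
G01 X87.594 Y39.627 F1933
G01 X70.883 Y41.936 F1933
G01 X56.827 Y48.767 F1933
G01 X45.426 Y60.122 F1933
G01 X36.680 Y75.999 F1933
G0 X45.564 Y39.480
M3 S813
G01 X52.116 Y78.174 F1194
G01 X110.798 Y42.393 F1194
M5
G0 X0.000 Y0.000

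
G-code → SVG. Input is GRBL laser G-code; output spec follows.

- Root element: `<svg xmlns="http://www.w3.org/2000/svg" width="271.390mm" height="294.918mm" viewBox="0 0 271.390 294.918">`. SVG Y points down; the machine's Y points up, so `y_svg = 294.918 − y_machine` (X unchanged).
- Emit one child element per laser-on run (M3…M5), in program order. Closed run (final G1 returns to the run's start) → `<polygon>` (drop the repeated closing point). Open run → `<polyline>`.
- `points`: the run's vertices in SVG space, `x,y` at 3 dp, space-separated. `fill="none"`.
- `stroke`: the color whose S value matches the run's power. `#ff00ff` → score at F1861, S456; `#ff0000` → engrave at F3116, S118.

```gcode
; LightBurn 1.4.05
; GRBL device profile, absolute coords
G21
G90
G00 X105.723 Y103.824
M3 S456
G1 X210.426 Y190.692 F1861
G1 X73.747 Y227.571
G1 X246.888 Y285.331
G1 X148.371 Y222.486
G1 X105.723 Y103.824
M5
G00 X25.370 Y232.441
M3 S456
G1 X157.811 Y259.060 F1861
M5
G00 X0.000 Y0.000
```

Machine Y-up, SVG Y-down with viewBox height 294.918, so y_svg = 294.918 − y_machine; X carries over. Every run uses S456, so all elements get stroke `#ff00ff` (score).

Run 1: The run returns to its start, so emit a `<polygon>` with points (Y-flipped): 105.723,191.094 210.426,104.226 73.747,67.347 246.888,9.587 148.371,72.432.

Run 2: The run is open, so emit a `<polyline>` with points (Y-flipped): 25.370,62.477 157.811,35.858.

<svg xmlns="http://www.w3.org/2000/svg" width="271.390mm" height="294.918mm" viewBox="0 0 271.390 294.918">
  <polygon points="105.723,191.094 210.426,104.226 73.747,67.347 246.888,9.587 148.371,72.432" fill="none" stroke="#ff00ff"/>
  <polyline points="25.370,62.477 157.811,35.858" fill="none" stroke="#ff00ff"/>
</svg>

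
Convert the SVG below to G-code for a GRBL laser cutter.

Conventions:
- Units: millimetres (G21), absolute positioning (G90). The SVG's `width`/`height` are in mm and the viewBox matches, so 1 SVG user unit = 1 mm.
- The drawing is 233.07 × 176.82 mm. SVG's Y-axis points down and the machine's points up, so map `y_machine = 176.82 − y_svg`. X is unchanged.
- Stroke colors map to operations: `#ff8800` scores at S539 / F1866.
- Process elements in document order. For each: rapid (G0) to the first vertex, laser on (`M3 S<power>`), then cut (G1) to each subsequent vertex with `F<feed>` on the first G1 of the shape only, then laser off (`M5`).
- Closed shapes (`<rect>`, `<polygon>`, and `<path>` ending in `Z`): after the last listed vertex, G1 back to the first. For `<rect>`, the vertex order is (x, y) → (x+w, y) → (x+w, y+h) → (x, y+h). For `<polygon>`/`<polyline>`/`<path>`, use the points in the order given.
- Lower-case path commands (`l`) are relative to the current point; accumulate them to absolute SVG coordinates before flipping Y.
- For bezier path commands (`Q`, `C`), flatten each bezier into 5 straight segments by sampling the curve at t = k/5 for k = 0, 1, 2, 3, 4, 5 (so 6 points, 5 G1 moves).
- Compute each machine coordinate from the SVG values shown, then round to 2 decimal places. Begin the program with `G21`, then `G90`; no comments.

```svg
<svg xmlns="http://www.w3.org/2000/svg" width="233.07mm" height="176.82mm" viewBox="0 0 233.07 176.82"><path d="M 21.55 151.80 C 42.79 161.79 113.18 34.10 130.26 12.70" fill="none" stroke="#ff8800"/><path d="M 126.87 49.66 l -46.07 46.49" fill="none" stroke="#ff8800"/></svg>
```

viewBox `0 0 233.07 176.82` with mm width/height → 1 unit = 1 mm. Flip: y_m = 176.82 − y_svg.

**Shape 1** — `<path>` cubic bezier, stroke `#ff8800` → score (S539, F1866). Control points (SVG): P0=(21.55,151.80), P1=(42.79,161.79), P2=(113.18,34.10), P3=(130.26,12.70); sampled at t=k/5. Machine vertices: (21.55,25.02) → (39.37,33.60) → (64.07,63.50) → (90.73,103.03) → (114.43,140.48) → (130.26,164.12). Open path.

**Shape 2** — `<path>` line segment, stroke `#ff8800` → score (S539, F1866). Machine vertices: (126.87,127.16) → (80.80,80.67). Open path.

G21
G90
G0 X21.55 Y25.02
M3 S539
G1 X39.37 Y33.60 F1866
G1 X64.07 Y63.50
G1 X90.73 Y103.03
G1 X114.43 Y140.48
G1 X130.26 Y164.12
M5
G0 X126.87 Y127.16
M3 S539
G1 X80.80 Y80.67 F1866
M5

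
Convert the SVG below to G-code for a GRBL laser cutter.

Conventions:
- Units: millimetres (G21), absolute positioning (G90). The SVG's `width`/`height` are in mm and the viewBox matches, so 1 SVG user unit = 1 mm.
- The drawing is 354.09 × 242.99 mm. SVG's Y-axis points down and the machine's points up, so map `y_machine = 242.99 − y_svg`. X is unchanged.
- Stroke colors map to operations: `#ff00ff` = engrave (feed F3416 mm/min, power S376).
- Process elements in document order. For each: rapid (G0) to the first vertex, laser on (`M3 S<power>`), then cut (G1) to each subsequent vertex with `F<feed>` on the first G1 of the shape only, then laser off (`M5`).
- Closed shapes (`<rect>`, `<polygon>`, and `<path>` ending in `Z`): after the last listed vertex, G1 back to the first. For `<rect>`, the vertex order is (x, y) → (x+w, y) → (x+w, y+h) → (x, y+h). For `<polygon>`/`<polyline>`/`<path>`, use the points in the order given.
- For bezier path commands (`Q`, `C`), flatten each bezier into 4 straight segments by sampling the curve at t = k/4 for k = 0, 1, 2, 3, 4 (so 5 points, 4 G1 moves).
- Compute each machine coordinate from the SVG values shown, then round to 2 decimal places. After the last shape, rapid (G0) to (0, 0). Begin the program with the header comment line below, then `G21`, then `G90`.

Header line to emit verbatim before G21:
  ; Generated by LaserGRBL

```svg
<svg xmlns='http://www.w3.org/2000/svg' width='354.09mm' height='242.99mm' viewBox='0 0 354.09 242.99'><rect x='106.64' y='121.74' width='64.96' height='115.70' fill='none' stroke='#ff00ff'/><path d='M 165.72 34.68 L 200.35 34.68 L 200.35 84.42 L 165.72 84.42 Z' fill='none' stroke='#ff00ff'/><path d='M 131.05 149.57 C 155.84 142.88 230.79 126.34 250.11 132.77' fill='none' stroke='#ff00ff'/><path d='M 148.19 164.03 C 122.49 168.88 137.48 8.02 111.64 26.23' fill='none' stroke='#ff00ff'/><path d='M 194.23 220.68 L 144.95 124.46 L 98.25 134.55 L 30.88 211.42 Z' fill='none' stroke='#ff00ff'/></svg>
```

; Generated by LaserGRBL
G21
G90
G0 X106.64 Y121.25
M3 S376
G1 X171.60 Y121.25 F3416
G1 X171.60 Y5.55
G1 X106.64 Y5.55
G1 X106.64 Y121.25
M5
G0 X165.72 Y208.31
M3 S376
G1 X200.35 Y208.31 F3416
G1 X200.35 Y158.57
G1 X165.72 Y158.57
G1 X165.72 Y208.31
M5
G0 X131.05 Y93.42
M3 S376
G1 X157.39 Y99.77 F3416
G1 X192.63 Y106.74
G1 X226.84 Y111.25
G1 X250.11 Y110.22
M5
G0 X148.19 Y78.96
M3 S376
G1 X135.27 Y101.01 F3416
G1 X129.97 Y152.87
G1 X124.64 Y202.23
G1 X111.64 Y216.76
M5
G0 X194.23 Y22.31
M3 S376
G1 X144.95 Y118.53 F3416
G1 X98.25 Y108.44
G1 X30.88 Y31.57
G1 X194.23 Y22.31
M5
G0 X0.00 Y0.00

1 u = 1 mm; y_m = 242.99 − y.

[1] `<rect>` rectangle, #ff00ff→engrave S376 F3416: (106.64,121.25) → (171.60,121.25) → (171.60,5.55) → (106.64,5.55) → (106.64,121.25) (closed)

[2] `<path>` rectangle, #ff00ff→engrave S376 F3416: (165.72,208.31) → (200.35,208.31) → (200.35,158.57) → (165.72,158.57) → (165.72,208.31) (closed)

[3] `<path>` cubic bezier, #ff00ff→engrave S376 F3416: (131.05,93.42) → (157.39,99.77) → (192.63,106.74) → (226.84,111.25) → (250.11,110.22)

[4] `<path>` cubic bezier, #ff00ff→engrave S376 F3416: (148.19,78.96) → (135.27,101.01) → (129.97,152.87) → (124.64,202.23) → (111.64,216.76)

[5] `<path>` closed polygon, #ff00ff→engrave S376 F3416: (194.23,22.31) → (144.95,118.53) → (98.25,108.44) → (30.88,31.57) → (194.23,22.31) (closed)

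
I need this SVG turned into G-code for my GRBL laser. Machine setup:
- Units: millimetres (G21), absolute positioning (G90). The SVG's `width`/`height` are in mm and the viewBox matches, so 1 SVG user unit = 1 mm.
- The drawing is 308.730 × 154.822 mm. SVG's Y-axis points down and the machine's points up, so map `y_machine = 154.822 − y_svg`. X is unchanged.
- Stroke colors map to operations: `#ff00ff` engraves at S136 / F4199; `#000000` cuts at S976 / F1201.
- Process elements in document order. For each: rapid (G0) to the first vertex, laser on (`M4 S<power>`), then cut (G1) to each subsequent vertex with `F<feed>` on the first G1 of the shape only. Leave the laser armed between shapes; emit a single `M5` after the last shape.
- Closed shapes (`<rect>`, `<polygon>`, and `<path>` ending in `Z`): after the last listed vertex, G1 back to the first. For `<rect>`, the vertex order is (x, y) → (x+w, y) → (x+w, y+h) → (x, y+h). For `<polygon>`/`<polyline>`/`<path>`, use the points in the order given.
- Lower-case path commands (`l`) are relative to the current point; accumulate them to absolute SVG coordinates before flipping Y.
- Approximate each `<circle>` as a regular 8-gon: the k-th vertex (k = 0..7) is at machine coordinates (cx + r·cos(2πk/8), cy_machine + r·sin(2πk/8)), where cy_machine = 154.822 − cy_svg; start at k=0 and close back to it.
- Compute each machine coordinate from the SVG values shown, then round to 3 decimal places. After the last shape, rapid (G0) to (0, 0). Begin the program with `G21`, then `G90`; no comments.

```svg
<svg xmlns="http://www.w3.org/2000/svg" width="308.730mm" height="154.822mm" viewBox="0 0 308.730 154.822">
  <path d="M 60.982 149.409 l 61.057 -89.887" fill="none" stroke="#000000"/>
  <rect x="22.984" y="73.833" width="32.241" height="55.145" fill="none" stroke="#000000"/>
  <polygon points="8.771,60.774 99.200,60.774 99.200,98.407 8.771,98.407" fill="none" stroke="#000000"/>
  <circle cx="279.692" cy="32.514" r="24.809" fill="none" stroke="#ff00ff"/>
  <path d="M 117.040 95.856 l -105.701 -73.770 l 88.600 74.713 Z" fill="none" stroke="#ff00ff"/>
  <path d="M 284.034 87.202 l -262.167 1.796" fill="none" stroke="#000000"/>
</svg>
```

Since the viewBox matches the mm dimensions, user units are millimetres directly. The only transform is the Y-flip y_m = 154.822 − y_svg.

Shape 1 is a line segment drawn with `<path>`. Its stroke #000000 means cut at S976, F1201. After flipping Y the toolpath is (60.982,5.413) → (122.039,95.300).

Shape 2 is a rectangle drawn with `<rect>`. Its stroke #000000 means cut at S976, F1201. After flipping Y the toolpath is (22.984,80.989) → (55.225,80.989) → (55.225,25.844) → (22.984,25.844) → (22.984,80.989), returning to the start.

Shape 3 is a rectangle drawn with `<polygon>`. Its stroke #000000 means cut at S976, F1201. After flipping Y the toolpath is (8.771,94.048) → (99.200,94.048) → (99.200,56.415) → (8.771,56.415) → (8.771,94.048), returning to the start.

Shape 4 is a circle drawn with `<circle>`. Its stroke #ff00ff means engrave at S136, F4199. After flipping Y the toolpath is (304.501,122.308) → (297.235,139.851) → (279.692,147.117) → (262.149,139.851) → (254.883,122.308) → (262.149,104.765) → (279.692,97.499) → (297.235,104.765) → (304.501,122.308), returning to the start.

Shape 5 is a closed polygon drawn with `<path>`. Its stroke #ff00ff means engrave at S136, F4199. After flipping Y the toolpath is (117.040,58.966) → (11.339,132.736) → (99.939,58.023) → (117.040,58.966), returning to the start.

Shape 6 is a line segment drawn with `<path>`. Its stroke #000000 means cut at S976, F1201. After flipping Y the toolpath is (284.034,67.620) → (21.867,65.824).

G21
G90
G0 X60.982 Y5.413
M4 S976
G1 X122.039 Y95.300 F1201
G0 X22.984 Y80.989
M4 S976
G1 X55.225 Y80.989 F1201
G1 X55.225 Y25.844
G1 X22.984 Y25.844
G1 X22.984 Y80.989
G0 X8.771 Y94.048
M4 S976
G1 X99.200 Y94.048 F1201
G1 X99.200 Y56.415
G1 X8.771 Y56.415
G1 X8.771 Y94.048
G0 X304.501 Y122.308
M4 S136
G1 X297.235 Y139.851 F4199
G1 X279.692 Y147.117
G1 X262.149 Y139.851
G1 X254.883 Y122.308
G1 X262.149 Y104.765
G1 X279.692 Y97.499
G1 X297.235 Y104.765
G1 X304.501 Y122.308
G0 X117.040 Y58.966
M4 S136
G1 X11.339 Y132.736 F4199
G1 X99.939 Y58.023
G1 X117.040 Y58.966
G0 X284.034 Y67.620
M4 S976
G1 X21.867 Y65.824 F1201
M5
G0 X0.000 Y0.000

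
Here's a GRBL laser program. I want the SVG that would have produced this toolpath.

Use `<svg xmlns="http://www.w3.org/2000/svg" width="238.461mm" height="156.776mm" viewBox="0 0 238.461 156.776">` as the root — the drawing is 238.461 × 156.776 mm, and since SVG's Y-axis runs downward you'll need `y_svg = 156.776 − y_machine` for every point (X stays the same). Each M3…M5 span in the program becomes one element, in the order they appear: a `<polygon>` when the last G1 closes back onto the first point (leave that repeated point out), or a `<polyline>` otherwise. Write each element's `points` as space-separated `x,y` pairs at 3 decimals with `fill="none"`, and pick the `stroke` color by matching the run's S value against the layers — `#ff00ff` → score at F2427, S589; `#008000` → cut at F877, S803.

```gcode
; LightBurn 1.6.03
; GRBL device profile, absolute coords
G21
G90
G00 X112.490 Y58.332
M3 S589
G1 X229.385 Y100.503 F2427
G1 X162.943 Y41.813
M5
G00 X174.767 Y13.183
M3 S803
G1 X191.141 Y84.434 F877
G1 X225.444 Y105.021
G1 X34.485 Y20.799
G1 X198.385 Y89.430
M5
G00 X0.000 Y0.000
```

<svg xmlns="http://www.w3.org/2000/svg" width="238.461mm" height="156.776mm" viewBox="0 0 238.461 156.776">
  <polyline points="112.490,98.444 229.385,56.273 162.943,114.963" fill="none" stroke="#ff00ff"/>
  <polyline points="174.767,143.593 191.141,72.342 225.444,51.755 34.485,135.977 198.385,67.346" fill="none" stroke="#008000"/>
</svg>

Machine Y-up, SVG Y-down with viewBox height 156.776, so y_svg = 156.776 − y_machine; X carries over.

Run 1: power S589 maps to stroke `#ff00ff` (score). The run is open, so emit a `<polyline>` with points (Y-flipped): 112.490,98.444 229.385,56.273 162.943,114.963.

Run 2: power S803 maps to stroke `#008000` (cut). The run is open, so emit a `<polyline>` with points (Y-flipped): 174.767,143.593 191.141,72.342 225.444,51.755 34.485,135.977 198.385,67.346.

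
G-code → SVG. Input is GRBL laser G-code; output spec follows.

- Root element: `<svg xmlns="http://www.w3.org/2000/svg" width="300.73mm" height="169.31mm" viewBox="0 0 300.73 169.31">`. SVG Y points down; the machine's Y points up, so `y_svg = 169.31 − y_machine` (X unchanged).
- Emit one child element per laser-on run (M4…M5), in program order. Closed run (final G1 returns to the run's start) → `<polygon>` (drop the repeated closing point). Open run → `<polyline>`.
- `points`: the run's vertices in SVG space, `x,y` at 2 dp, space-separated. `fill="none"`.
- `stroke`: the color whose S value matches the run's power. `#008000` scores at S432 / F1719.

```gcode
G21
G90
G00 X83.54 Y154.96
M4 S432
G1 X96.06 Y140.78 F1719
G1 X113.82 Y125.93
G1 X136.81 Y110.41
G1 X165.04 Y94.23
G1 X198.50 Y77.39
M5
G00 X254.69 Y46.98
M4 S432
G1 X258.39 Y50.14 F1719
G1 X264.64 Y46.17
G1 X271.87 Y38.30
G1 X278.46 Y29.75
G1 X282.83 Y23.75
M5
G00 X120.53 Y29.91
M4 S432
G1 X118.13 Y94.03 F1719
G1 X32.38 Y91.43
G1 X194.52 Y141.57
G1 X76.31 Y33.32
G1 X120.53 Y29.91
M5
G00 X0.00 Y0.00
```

<svg xmlns="http://www.w3.org/2000/svg" width="300.73mm" height="169.31mm" viewBox="0 0 300.73 169.31">
  <polyline points="83.54,14.35 96.06,28.53 113.82,43.38 136.81,58.90 165.04,75.08 198.50,91.92" fill="none" stroke="#008000"/>
  <polyline points="254.69,122.33 258.39,119.17 264.64,123.14 271.87,131.01 278.46,139.56 282.83,145.56" fill="none" stroke="#008000"/>
  <polygon points="120.53,139.40 118.13,75.28 32.38,77.88 194.52,27.74 76.31,135.99" fill="none" stroke="#008000"/>
</svg>

y_svg = 169.31 − y_m. Every run uses S432, so all elements get stroke `#008000` (score).

[1] open run; points: 83.54,14.35 96.06,28.53 113.82,43.38 136.81,58.90 165.04,75.08 198.50,91.92

[2] open run; points: 254.69,122.33 258.39,119.17 264.64,123.14 271.87,131.01 278.46,139.56 282.83,145.56

[3] closed run; points: 120.53,139.40 118.13,75.28 32.38,77.88 194.52,27.74 76.31,135.99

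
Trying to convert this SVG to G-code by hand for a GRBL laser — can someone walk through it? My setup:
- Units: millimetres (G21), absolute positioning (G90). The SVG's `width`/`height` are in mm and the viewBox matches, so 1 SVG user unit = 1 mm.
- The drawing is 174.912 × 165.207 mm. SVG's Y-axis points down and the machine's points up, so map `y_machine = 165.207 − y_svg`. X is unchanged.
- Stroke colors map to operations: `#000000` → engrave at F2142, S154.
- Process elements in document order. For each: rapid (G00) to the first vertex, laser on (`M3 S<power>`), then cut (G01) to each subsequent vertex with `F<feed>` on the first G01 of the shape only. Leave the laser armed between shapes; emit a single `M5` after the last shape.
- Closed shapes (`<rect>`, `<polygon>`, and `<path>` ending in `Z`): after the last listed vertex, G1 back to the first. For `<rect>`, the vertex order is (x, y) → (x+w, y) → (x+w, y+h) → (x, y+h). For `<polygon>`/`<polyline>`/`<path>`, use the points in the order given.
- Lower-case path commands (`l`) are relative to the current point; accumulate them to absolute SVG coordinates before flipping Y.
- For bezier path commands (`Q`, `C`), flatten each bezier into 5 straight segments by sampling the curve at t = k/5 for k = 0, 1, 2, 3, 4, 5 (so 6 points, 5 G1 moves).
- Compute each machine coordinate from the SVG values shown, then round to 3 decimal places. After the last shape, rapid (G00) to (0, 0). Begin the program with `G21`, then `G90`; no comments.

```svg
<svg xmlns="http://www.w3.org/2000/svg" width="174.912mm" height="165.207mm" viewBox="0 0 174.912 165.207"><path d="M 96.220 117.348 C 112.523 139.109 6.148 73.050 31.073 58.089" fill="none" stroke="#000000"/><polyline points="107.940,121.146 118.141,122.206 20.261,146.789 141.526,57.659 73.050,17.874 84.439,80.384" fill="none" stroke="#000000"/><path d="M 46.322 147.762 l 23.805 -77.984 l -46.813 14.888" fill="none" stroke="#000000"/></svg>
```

viewBox `0 0 174.912 165.207` with mm width/height → 1 unit = 1 mm. Flip: y_m = 165.207 − y_svg.

**Shape 1** — `<path>` cubic bezier, stroke `#000000` → engrave (S154, F2142). Control points (SVG): P0=(96.220,117.348), P1=(112.523,139.109), P2=(6.148,73.050), P3=(31.073,58.089); sampled at t=k/5. Machine vertices: (96.220,47.859) → (93.312,44.229) → (73.153,55.009) → (47.932,73.529) → (29.842,93.121) → (31.073,107.118). Open path.

**Shape 2** — `<polyline>` open polyline, stroke `#000000` → engrave (S154, F2142). Machine vertices: (107.940,44.061) → (118.141,43.001) → (20.261,18.418) → (141.526,107.548) → (73.050,147.333) → (84.439,84.823). Open path.

**Shape 3** — `<path>` open polyline, stroke `#000000` → engrave (S154, F2142). Machine vertices: (46.322,17.445) → (70.127,95.429) → (23.314,80.541). Open path.

G21
G90
G00 X96.220 Y47.859
M3 S154
G01 X93.312 Y44.229 F2142
G01 X73.153 Y55.009
G01 X47.932 Y73.529
G01 X29.842 Y93.121
G01 X31.073 Y107.118
G00 X107.940 Y44.061
M3 S154
G01 X118.141 Y43.001 F2142
G01 X20.261 Y18.418
G01 X141.526 Y107.548
G01 X73.050 Y147.333
G01 X84.439 Y84.823
G00 X46.322 Y17.445
M3 S154
G01 X70.127 Y95.429 F2142
G01 X23.314 Y80.541
M5
G00 X0.000 Y0.000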